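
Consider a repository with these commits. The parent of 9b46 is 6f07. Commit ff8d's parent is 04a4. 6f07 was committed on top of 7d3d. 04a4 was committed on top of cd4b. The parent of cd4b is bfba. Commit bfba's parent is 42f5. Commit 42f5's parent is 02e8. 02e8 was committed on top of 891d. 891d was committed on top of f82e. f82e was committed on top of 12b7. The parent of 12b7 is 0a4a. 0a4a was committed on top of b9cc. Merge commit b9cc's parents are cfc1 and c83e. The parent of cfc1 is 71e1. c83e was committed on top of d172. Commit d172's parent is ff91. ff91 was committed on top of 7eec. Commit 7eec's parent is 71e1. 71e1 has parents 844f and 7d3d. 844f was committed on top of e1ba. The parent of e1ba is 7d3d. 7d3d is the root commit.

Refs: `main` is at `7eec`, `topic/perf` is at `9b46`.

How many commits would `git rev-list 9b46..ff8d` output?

Reachable from ff8d: {02e8, 04a4, 0a4a, 12b7, 42f5, 71e1, 7d3d, 7eec, 844f, 891d, b9cc, bfba, c83e, cd4b, cfc1, d172, e1ba, f82e, ff8d, ff91}.
Reachable from 9b46: {6f07, 7d3d, 9b46}.
In ff8d's history but not 9b46's: {02e8, 04a4, 0a4a, 12b7, 42f5, 71e1, 7eec, 844f, 891d, b9cc, bfba, c83e, cd4b, cfc1, d172, e1ba, f82e, ff8d, ff91} — 19 commits.

19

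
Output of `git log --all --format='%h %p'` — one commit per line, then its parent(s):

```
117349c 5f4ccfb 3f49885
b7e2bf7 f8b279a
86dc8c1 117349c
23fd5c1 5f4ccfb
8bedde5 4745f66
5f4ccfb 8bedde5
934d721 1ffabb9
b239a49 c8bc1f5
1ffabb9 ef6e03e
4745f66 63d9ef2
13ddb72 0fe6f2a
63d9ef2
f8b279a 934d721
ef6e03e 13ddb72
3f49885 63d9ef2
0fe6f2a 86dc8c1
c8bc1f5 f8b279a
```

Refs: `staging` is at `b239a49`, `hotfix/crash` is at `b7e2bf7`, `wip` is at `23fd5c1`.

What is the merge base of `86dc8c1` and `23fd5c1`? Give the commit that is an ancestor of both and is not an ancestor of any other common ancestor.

Ancestors of 86dc8c1: {117349c, 3f49885, 4745f66, 5f4ccfb, 63d9ef2, 86dc8c1, 8bedde5}.
Ancestors of 23fd5c1: {23fd5c1, 4745f66, 5f4ccfb, 63d9ef2, 8bedde5}.
Common ancestors: {4745f66, 5f4ccfb, 63d9ef2, 8bedde5}.
Among these, 5f4ccfb is not an ancestor of any other common ancestor — it is the merge base.

5f4ccfb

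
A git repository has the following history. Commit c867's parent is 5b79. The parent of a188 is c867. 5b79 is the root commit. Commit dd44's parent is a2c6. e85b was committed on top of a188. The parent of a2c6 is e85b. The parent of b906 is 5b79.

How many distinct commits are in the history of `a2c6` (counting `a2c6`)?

5

Walking parent pointers from a2c6: reachable set = {5b79, a188, a2c6, c867, e85b}.
That is 5 commits.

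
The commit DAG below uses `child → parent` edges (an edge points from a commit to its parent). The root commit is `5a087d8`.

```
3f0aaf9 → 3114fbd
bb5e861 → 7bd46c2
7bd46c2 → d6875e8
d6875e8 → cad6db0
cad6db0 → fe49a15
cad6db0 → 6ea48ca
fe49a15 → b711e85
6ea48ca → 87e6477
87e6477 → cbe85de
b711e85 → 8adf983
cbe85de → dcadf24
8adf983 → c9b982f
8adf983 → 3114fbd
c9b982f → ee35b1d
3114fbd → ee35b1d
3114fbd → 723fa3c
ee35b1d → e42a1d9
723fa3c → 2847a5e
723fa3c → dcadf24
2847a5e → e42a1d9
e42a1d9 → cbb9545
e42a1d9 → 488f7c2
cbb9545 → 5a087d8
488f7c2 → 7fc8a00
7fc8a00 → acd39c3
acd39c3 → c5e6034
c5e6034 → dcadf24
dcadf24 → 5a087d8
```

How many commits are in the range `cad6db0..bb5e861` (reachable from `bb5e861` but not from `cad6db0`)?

Reachable from bb5e861: {2847a5e, 3114fbd, 488f7c2, 5a087d8, 6ea48ca, 723fa3c, 7bd46c2, 7fc8a00, 87e6477, 8adf983, acd39c3, b711e85, bb5e861, c5e6034, c9b982f, cad6db0, cbb9545, cbe85de, d6875e8, dcadf24, e42a1d9, ee35b1d, fe49a15}.
Reachable from cad6db0: {2847a5e, 3114fbd, 488f7c2, 5a087d8, 6ea48ca, 723fa3c, 7fc8a00, 87e6477, 8adf983, acd39c3, b711e85, c5e6034, c9b982f, cad6db0, cbb9545, cbe85de, dcadf24, e42a1d9, ee35b1d, fe49a15}.
In bb5e861's history but not cad6db0's: {7bd46c2, bb5e861, d6875e8} — 3 commits.

3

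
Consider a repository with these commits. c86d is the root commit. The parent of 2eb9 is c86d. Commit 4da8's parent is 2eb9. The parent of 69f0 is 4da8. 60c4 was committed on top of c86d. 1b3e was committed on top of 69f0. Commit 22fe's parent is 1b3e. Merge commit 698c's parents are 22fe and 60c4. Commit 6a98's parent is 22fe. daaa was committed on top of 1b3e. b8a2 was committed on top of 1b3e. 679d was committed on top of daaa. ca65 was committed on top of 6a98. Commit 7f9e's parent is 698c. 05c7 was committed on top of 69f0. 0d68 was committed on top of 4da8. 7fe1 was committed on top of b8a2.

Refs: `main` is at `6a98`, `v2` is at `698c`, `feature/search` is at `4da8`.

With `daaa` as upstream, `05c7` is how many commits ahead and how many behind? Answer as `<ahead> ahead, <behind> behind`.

Reachable from 05c7: {05c7, 2eb9, 4da8, 69f0, c86d}.
Reachable from daaa: {1b3e, 2eb9, 4da8, 69f0, c86d, daaa}.
Only in 05c7's history (ahead): {05c7} — 1.
Only in daaa's history (behind): {1b3e, daaa} — 2.

1 ahead, 2 behind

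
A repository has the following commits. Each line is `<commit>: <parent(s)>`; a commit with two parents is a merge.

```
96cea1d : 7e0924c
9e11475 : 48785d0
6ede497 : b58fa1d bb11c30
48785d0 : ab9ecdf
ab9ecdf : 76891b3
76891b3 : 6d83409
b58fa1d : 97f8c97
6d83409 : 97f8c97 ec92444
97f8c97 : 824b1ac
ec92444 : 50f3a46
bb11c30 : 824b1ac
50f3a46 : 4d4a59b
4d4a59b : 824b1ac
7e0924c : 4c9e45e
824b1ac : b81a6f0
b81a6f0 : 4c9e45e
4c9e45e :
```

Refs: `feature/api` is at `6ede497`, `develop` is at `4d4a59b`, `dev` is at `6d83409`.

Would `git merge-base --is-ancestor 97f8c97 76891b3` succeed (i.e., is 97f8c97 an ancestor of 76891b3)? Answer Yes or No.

Yes

Ancestors of 76891b3 (commits reachable by following parents): {4c9e45e, 4d4a59b, 50f3a46, 6d83409, 76891b3, 824b1ac, 97f8c97, b81a6f0, ec92444}.
97f8c97 is in that set, so it is an ancestor of 76891b3.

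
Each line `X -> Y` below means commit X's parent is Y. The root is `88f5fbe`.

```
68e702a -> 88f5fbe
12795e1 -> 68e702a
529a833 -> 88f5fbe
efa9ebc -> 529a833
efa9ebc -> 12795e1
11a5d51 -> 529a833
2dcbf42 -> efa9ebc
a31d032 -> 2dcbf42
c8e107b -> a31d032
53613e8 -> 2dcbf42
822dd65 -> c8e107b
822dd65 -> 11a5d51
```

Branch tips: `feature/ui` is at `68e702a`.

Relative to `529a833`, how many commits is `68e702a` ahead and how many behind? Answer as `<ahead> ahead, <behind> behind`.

Reachable from 68e702a: {68e702a, 88f5fbe}.
Reachable from 529a833: {529a833, 88f5fbe}.
Only in 68e702a's history (ahead): {68e702a} — 1.
Only in 529a833's history (behind): {529a833} — 1.

1 ahead, 1 behind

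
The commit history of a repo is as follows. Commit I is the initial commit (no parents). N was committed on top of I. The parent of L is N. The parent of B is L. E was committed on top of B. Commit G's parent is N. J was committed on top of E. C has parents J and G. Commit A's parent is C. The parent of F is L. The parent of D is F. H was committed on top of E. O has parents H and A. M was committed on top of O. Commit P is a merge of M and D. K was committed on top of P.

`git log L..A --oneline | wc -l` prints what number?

Reachable from A: {A, B, C, E, G, I, J, L, N}.
Reachable from L: {I, L, N}.
In A's history but not L's: {A, B, C, E, G, J} — 6 commits.

6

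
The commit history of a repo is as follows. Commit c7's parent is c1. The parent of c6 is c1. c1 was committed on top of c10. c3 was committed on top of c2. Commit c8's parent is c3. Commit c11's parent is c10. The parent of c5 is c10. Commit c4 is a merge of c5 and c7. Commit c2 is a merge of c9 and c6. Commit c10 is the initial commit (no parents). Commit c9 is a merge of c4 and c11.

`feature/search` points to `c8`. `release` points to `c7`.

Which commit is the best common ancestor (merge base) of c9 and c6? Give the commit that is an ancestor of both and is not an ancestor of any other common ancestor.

Ancestors of c9: {c1, c10, c11, c4, c5, c7, c9}.
Ancestors of c6: {c1, c10, c6}.
Common ancestors: {c1, c10}.
Among these, c1 is not an ancestor of any other common ancestor — it is the merge base.

c1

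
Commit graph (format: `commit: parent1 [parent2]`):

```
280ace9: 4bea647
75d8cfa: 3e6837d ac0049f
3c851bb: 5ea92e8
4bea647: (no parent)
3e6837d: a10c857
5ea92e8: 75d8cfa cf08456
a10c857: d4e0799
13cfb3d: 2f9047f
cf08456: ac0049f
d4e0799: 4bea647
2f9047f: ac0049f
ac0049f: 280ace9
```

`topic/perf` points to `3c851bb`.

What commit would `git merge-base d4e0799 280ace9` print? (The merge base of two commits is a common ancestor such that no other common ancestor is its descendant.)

4bea647

Ancestors of d4e0799: {4bea647, d4e0799}.
Ancestors of 280ace9: {280ace9, 4bea647}.
Common ancestors: {4bea647}.
The only common ancestor is 4bea647, so it is the merge base.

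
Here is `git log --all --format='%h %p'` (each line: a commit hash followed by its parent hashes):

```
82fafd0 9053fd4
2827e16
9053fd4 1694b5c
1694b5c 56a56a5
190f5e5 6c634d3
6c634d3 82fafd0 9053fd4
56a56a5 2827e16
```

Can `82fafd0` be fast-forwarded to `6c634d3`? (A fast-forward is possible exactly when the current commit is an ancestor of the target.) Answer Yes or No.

Yes

A fast-forward from 82fafd0 to 6c634d3 is possible iff 82fafd0 is an ancestor of 6c634d3.
Ancestors of 6c634d3: {1694b5c, 2827e16, 56a56a5, 6c634d3, 82fafd0, 9053fd4}.
82fafd0 is among them, so fast-forward is possible.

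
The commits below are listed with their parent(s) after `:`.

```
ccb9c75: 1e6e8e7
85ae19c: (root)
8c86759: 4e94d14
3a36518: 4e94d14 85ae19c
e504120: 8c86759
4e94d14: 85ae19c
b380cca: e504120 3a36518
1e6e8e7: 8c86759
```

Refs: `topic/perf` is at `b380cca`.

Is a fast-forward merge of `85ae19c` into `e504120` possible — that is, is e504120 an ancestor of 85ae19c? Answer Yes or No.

No

A fast-forward from e504120 to 85ae19c is possible iff e504120 is an ancestor of 85ae19c.
Ancestors of 85ae19c: {85ae19c}.
e504120 is not among them, so fast-forward is not possible.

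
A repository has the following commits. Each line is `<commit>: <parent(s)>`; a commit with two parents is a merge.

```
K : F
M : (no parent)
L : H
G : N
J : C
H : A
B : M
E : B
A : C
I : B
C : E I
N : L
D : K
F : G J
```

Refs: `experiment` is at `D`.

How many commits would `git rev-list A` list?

Walking parent pointers from A: reachable set = {A, B, C, E, I, M}.
That is 6 commits.

6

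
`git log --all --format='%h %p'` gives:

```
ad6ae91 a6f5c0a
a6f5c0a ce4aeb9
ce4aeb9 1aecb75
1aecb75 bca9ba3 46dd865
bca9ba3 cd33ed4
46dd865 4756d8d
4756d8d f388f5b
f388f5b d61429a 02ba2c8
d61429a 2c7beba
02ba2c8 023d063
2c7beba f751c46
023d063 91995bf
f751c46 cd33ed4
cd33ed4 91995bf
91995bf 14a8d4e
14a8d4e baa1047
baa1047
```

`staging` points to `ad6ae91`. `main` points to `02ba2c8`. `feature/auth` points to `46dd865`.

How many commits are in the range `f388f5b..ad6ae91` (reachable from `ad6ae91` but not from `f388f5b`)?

Reachable from ad6ae91: {023d063, 02ba2c8, 14a8d4e, 1aecb75, 2c7beba, 46dd865, 4756d8d, 91995bf, a6f5c0a, ad6ae91, baa1047, bca9ba3, cd33ed4, ce4aeb9, d61429a, f388f5b, f751c46}.
Reachable from f388f5b: {023d063, 02ba2c8, 14a8d4e, 2c7beba, 91995bf, baa1047, cd33ed4, d61429a, f388f5b, f751c46}.
In ad6ae91's history but not f388f5b's: {1aecb75, 46dd865, 4756d8d, a6f5c0a, ad6ae91, bca9ba3, ce4aeb9} — 7 commits.

7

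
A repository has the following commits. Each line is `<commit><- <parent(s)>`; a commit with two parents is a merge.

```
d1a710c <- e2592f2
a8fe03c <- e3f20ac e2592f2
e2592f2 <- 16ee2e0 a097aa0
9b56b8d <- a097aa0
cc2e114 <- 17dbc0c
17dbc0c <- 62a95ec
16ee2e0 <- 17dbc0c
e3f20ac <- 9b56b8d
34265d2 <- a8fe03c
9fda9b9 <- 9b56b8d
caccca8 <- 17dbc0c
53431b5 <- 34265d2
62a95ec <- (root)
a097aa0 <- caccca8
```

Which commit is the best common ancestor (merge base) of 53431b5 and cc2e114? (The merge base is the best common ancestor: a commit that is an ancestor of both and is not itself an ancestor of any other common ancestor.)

17dbc0c

Ancestors of 53431b5: {16ee2e0, 17dbc0c, 34265d2, 53431b5, 62a95ec, 9b56b8d, a097aa0, a8fe03c, caccca8, e2592f2, e3f20ac}.
Ancestors of cc2e114: {17dbc0c, 62a95ec, cc2e114}.
Common ancestors: {17dbc0c, 62a95ec}.
Among these, 17dbc0c is not an ancestor of any other common ancestor — it is the merge base.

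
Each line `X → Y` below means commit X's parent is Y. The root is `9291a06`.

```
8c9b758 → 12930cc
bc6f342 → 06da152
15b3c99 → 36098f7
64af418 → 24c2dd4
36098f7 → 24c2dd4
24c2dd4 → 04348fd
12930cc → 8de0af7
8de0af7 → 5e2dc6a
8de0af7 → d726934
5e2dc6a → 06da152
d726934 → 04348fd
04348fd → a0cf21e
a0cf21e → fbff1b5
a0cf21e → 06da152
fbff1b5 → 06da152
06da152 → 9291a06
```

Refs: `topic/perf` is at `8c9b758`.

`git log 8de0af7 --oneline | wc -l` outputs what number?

Walking parent pointers from 8de0af7: reachable set = {04348fd, 06da152, 5e2dc6a, 8de0af7, 9291a06, a0cf21e, d726934, fbff1b5}.
That is 8 commits.

8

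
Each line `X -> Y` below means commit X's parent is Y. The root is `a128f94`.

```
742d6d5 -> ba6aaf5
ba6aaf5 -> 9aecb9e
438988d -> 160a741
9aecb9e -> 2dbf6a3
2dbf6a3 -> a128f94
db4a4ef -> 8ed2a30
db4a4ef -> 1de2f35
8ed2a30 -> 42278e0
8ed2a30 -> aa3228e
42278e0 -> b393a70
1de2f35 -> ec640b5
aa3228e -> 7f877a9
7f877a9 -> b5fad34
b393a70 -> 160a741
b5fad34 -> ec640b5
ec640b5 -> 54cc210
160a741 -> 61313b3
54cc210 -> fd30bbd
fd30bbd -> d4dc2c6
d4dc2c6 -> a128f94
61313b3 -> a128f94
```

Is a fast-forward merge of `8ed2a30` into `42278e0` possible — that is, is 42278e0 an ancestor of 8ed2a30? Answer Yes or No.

Yes

A fast-forward from 42278e0 to 8ed2a30 is possible iff 42278e0 is an ancestor of 8ed2a30.
Ancestors of 8ed2a30: {160a741, 42278e0, 54cc210, 61313b3, 7f877a9, 8ed2a30, a128f94, aa3228e, b393a70, b5fad34, d4dc2c6, ec640b5, fd30bbd}.
42278e0 is among them, so fast-forward is possible.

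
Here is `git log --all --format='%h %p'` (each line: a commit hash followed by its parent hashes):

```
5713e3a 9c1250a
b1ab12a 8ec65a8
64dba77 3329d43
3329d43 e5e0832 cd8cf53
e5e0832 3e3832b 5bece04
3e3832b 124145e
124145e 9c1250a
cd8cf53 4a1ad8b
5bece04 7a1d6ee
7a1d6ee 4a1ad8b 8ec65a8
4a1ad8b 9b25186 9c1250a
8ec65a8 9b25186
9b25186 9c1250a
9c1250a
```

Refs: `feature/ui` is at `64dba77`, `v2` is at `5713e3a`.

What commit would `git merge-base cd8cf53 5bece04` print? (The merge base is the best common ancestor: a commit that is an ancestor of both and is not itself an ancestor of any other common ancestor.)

Ancestors of cd8cf53: {4a1ad8b, 9b25186, 9c1250a, cd8cf53}.
Ancestors of 5bece04: {4a1ad8b, 5bece04, 7a1d6ee, 8ec65a8, 9b25186, 9c1250a}.
Common ancestors: {4a1ad8b, 9b25186, 9c1250a}.
Among these, 4a1ad8b is not an ancestor of any other common ancestor — it is the merge base.

4a1ad8b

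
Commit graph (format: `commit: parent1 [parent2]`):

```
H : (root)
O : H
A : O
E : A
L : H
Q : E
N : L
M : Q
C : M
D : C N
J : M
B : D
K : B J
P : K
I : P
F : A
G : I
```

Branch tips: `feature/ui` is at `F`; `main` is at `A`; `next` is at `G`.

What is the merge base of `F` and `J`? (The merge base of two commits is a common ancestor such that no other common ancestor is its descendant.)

A

Ancestors of F: {A, F, H, O}.
Ancestors of J: {A, E, H, J, M, O, Q}.
Common ancestors: {A, H, O}.
Among these, A is not an ancestor of any other common ancestor — it is the merge base.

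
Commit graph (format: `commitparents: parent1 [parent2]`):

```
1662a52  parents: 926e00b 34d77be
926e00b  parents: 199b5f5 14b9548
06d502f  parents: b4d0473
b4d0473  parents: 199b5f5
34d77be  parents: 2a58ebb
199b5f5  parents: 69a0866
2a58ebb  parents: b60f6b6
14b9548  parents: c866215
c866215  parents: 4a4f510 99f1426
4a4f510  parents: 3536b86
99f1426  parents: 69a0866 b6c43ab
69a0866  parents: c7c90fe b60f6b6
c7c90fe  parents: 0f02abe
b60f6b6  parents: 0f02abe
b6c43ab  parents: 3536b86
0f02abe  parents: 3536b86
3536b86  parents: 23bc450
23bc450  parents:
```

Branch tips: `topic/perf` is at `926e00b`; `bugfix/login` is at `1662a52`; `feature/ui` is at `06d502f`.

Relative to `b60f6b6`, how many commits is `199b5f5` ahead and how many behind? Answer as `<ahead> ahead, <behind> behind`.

3 ahead, 0 behind

Reachable from 199b5f5: {0f02abe, 199b5f5, 23bc450, 3536b86, 69a0866, b60f6b6, c7c90fe}.
Reachable from b60f6b6: {0f02abe, 23bc450, 3536b86, b60f6b6}.
Only in 199b5f5's history (ahead): {199b5f5, 69a0866, c7c90fe} — 3.
Only in b60f6b6's history (behind): {} — 0.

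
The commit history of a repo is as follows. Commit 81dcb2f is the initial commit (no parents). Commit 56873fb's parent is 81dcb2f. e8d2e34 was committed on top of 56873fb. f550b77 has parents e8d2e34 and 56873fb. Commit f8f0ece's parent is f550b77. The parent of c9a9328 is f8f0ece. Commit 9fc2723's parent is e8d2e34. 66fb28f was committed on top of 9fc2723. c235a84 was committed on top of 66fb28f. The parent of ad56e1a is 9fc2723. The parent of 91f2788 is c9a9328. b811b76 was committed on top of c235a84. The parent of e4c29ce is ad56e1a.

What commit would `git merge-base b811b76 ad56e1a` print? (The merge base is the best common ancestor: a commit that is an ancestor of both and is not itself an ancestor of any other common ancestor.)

9fc2723

Ancestors of b811b76: {56873fb, 66fb28f, 81dcb2f, 9fc2723, b811b76, c235a84, e8d2e34}.
Ancestors of ad56e1a: {56873fb, 81dcb2f, 9fc2723, ad56e1a, e8d2e34}.
Common ancestors: {56873fb, 81dcb2f, 9fc2723, e8d2e34}.
Among these, 9fc2723 is not an ancestor of any other common ancestor — it is the merge base.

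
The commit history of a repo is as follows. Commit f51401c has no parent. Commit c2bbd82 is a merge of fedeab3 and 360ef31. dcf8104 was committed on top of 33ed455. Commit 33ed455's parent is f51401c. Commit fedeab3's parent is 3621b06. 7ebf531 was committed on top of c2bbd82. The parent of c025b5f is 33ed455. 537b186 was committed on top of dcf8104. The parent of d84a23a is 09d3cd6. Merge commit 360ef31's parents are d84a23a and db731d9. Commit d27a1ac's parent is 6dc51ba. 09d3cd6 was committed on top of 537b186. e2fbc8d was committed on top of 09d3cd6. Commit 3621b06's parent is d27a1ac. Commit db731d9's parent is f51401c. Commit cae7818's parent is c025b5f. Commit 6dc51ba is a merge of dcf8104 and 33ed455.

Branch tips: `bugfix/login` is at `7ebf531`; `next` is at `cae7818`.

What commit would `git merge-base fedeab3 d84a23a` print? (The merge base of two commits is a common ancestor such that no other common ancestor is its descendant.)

Ancestors of fedeab3: {33ed455, 3621b06, 6dc51ba, d27a1ac, dcf8104, f51401c, fedeab3}.
Ancestors of d84a23a: {09d3cd6, 33ed455, 537b186, d84a23a, dcf8104, f51401c}.
Common ancestors: {33ed455, dcf8104, f51401c}.
Among these, dcf8104 is not an ancestor of any other common ancestor — it is the merge base.

dcf8104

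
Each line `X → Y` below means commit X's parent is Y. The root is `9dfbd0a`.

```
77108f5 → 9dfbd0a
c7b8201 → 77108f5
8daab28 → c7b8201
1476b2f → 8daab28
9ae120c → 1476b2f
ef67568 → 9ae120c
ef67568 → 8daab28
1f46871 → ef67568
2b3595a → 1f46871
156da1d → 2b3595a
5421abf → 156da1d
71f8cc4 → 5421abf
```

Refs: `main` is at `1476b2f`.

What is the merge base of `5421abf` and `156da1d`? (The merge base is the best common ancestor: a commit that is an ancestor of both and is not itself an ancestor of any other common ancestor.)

156da1d

Ancestors of 5421abf: {1476b2f, 156da1d, 1f46871, 2b3595a, 5421abf, 77108f5, 8daab28, 9ae120c, 9dfbd0a, c7b8201, ef67568}.
Ancestors of 156da1d: {1476b2f, 156da1d, 1f46871, 2b3595a, 77108f5, 8daab28, 9ae120c, 9dfbd0a, c7b8201, ef67568}.
Common ancestors: {1476b2f, 156da1d, 1f46871, 2b3595a, 77108f5, 8daab28, 9ae120c, 9dfbd0a, c7b8201, ef67568}.
Among these, 156da1d is not an ancestor of any other common ancestor — it is the merge base.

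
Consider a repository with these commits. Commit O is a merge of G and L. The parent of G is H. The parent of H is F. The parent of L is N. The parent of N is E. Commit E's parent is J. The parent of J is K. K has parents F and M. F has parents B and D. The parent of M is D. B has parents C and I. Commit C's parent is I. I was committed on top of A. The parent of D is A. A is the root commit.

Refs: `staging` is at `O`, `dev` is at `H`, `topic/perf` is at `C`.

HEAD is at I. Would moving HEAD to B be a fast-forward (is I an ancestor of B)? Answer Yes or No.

Yes

A fast-forward from I to B is possible iff I is an ancestor of B.
Ancestors of B: {A, B, C, I}.
I is among them, so fast-forward is possible.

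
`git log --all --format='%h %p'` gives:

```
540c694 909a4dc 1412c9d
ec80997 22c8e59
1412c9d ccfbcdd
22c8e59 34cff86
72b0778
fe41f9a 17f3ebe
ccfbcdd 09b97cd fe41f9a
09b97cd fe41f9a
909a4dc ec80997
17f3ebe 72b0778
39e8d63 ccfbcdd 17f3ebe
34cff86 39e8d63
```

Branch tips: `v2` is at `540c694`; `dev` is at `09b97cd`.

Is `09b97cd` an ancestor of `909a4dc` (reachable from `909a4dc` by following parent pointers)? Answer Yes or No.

Yes

Ancestors of 909a4dc (commits reachable by following parents): {09b97cd, 17f3ebe, 22c8e59, 34cff86, 39e8d63, 72b0778, 909a4dc, ccfbcdd, ec80997, fe41f9a}.
09b97cd is in that set, so it is an ancestor of 909a4dc.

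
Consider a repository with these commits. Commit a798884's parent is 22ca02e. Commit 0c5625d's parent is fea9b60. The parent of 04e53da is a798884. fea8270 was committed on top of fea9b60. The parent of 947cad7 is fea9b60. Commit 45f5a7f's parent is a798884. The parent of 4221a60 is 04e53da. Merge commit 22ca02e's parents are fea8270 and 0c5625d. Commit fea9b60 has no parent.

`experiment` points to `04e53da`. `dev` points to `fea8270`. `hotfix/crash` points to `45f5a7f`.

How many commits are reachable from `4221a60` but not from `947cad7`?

6

Reachable from 4221a60: {04e53da, 0c5625d, 22ca02e, 4221a60, a798884, fea8270, fea9b60}.
Reachable from 947cad7: {947cad7, fea9b60}.
In 4221a60's history but not 947cad7's: {04e53da, 0c5625d, 22ca02e, 4221a60, a798884, fea8270} — 6 commits.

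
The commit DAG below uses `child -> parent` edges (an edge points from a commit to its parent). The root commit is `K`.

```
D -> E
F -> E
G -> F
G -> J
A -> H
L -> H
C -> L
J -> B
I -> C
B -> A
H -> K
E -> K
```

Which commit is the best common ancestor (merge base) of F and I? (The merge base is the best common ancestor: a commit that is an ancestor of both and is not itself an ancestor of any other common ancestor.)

K

Ancestors of F: {E, F, K}.
Ancestors of I: {C, H, I, K, L}.
Common ancestors: {K}.
The only common ancestor is K, so it is the merge base.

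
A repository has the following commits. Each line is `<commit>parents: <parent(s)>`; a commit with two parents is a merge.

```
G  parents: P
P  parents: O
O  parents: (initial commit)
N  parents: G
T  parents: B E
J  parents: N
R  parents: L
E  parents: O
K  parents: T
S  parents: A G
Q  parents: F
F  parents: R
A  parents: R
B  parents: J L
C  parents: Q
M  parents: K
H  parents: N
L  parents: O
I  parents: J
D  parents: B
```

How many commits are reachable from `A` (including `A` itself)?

4

Walking parent pointers from A: reachable set = {A, L, O, R}.
That is 4 commits.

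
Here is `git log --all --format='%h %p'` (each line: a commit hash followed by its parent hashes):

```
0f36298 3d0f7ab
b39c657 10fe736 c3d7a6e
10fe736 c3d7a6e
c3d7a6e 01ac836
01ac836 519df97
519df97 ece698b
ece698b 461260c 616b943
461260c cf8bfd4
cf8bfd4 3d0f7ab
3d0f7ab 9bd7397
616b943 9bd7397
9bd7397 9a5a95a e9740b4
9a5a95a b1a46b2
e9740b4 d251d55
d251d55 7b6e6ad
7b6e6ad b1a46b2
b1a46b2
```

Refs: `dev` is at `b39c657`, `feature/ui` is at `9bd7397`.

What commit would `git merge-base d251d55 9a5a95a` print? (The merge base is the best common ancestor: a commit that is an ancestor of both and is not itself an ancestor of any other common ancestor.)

Ancestors of d251d55: {7b6e6ad, b1a46b2, d251d55}.
Ancestors of 9a5a95a: {9a5a95a, b1a46b2}.
Common ancestors: {b1a46b2}.
The only common ancestor is b1a46b2, so it is the merge base.

b1a46b2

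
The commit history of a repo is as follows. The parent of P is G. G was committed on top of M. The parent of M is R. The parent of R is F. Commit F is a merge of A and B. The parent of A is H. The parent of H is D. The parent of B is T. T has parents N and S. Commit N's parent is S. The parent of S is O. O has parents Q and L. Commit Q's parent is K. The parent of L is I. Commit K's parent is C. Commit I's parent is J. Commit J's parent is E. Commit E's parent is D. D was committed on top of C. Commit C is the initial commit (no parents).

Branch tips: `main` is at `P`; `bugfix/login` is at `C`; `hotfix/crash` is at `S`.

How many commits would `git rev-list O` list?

9

Walking parent pointers from O: reachable set = {C, D, E, I, J, K, L, O, Q}.
That is 9 commits.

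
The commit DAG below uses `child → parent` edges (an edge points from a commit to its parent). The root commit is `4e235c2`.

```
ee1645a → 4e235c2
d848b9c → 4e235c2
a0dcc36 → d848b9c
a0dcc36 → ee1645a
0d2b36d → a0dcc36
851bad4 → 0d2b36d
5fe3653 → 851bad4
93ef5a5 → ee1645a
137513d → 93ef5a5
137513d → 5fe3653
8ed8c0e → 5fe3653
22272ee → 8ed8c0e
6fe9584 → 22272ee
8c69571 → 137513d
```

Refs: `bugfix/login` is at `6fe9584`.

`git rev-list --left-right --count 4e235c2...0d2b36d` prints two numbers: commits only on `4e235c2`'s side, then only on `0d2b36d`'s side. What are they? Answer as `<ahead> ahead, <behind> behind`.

Reachable from 4e235c2: {4e235c2}.
Reachable from 0d2b36d: {0d2b36d, 4e235c2, a0dcc36, d848b9c, ee1645a}.
Only in 4e235c2's history (ahead): {} — 0.
Only in 0d2b36d's history (behind): {0d2b36d, a0dcc36, d848b9c, ee1645a} — 4.

0 ahead, 4 behind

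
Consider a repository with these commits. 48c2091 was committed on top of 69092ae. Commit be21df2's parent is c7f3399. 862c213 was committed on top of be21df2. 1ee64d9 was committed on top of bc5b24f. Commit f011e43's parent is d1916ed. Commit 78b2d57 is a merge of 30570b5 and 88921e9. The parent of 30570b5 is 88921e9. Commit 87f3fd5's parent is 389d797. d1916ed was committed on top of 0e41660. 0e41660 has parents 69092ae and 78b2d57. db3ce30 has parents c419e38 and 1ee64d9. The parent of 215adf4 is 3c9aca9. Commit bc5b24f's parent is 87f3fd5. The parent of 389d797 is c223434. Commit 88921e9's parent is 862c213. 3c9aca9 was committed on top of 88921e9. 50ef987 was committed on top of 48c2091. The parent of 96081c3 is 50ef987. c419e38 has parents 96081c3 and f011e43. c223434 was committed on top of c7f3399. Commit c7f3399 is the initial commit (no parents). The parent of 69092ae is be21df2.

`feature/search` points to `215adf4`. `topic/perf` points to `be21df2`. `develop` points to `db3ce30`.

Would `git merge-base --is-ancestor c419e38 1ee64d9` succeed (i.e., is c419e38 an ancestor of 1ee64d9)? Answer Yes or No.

No

Ancestors of 1ee64d9: {1ee64d9, 389d797, 87f3fd5, bc5b24f, c223434, c7f3399}.
c419e38 is not in that set, so it is not an ancestor of 1ee64d9.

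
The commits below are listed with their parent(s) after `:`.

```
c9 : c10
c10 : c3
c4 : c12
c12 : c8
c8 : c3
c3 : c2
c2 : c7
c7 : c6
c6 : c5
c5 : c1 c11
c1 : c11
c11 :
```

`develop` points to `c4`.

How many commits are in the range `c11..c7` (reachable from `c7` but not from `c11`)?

4

Reachable from c7: {c1, c11, c5, c6, c7}.
Reachable from c11: {c11}.
In c7's history but not c11's: {c1, c5, c6, c7} — 4 commits.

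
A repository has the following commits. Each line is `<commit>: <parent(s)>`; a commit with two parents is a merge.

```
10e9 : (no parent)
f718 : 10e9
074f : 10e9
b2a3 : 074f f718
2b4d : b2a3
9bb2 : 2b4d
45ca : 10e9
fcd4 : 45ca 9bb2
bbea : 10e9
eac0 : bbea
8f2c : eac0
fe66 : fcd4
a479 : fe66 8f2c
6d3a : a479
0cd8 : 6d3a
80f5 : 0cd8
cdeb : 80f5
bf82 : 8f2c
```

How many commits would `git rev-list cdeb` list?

Walking parent pointers from cdeb: reachable set = {074f, 0cd8, 10e9, 2b4d, 45ca, 6d3a, 80f5, 8f2c, 9bb2, a479, b2a3, bbea, cdeb, eac0, f718, fcd4, fe66}.
That is 17 commits.

17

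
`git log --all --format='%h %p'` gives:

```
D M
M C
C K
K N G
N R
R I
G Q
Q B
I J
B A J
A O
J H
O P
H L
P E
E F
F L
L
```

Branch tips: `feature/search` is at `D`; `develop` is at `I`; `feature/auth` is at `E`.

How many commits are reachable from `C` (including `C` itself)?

16

Walking parent pointers from C: reachable set = {A, B, C, E, F, G, H, I, J, K, L, N, O, P, Q, R}.
That is 16 commits.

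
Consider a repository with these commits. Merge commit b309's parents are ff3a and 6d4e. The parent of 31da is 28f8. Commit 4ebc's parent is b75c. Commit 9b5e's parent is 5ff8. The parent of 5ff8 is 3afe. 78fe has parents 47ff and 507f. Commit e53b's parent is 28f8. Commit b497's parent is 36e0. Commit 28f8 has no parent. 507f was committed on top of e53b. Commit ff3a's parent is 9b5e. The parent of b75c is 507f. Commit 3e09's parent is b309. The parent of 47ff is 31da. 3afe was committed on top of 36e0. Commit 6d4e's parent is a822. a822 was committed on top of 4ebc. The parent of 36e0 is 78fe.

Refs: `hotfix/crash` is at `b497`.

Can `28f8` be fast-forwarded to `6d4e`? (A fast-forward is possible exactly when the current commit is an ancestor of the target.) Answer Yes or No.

A fast-forward from 28f8 to 6d4e is possible iff 28f8 is an ancestor of 6d4e.
Ancestors of 6d4e: {28f8, 4ebc, 507f, 6d4e, a822, b75c, e53b}.
28f8 is among them, so fast-forward is possible.

Yes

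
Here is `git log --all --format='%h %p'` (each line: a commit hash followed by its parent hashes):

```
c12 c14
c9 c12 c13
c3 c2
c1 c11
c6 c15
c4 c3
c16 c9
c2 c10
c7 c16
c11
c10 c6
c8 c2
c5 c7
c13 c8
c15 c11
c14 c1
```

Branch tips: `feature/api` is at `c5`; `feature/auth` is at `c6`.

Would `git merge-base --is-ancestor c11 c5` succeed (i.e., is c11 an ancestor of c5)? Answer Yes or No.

Yes

Ancestors of c5 (commits reachable by following parents): {c1, c10, c11, c12, c13, c14, c15, c16, c2, c5, c6, c7, c8, c9}.
c11 is in that set, so it is an ancestor of c5.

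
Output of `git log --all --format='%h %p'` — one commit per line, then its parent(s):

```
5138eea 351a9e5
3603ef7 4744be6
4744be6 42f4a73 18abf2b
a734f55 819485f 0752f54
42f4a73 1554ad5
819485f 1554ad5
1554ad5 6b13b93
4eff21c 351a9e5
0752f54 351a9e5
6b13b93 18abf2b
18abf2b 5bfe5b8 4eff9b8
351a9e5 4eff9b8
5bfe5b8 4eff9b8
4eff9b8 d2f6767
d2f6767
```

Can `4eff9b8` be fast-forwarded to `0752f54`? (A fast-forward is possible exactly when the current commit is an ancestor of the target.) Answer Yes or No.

Yes

A fast-forward from 4eff9b8 to 0752f54 is possible iff 4eff9b8 is an ancestor of 0752f54.
Ancestors of 0752f54: {0752f54, 351a9e5, 4eff9b8, d2f6767}.
4eff9b8 is among them, so fast-forward is possible.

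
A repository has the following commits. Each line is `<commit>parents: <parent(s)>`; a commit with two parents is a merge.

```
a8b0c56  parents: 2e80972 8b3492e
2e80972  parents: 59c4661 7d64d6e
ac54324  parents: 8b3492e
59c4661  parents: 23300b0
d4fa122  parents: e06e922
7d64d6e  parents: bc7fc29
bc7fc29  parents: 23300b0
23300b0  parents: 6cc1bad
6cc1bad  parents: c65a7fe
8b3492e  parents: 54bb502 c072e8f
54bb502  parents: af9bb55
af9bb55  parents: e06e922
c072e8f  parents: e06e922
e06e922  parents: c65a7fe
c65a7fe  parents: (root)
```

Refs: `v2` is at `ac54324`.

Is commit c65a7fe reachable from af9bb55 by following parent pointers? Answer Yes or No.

Yes

Ancestors of af9bb55 (commits reachable by following parents): {af9bb55, c65a7fe, e06e922}.
c65a7fe is in that set, so it is an ancestor of af9bb55.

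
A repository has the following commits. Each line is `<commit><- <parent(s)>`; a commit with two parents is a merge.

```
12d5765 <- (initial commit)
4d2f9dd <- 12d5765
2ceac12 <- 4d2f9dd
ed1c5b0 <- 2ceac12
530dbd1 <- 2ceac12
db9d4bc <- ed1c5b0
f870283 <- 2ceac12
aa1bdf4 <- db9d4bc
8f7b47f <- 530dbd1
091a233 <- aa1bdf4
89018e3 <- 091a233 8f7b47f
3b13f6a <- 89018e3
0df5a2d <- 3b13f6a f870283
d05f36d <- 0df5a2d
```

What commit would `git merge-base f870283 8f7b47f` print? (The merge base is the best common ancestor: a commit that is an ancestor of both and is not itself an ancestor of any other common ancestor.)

Ancestors of f870283: {12d5765, 2ceac12, 4d2f9dd, f870283}.
Ancestors of 8f7b47f: {12d5765, 2ceac12, 4d2f9dd, 530dbd1, 8f7b47f}.
Common ancestors: {12d5765, 2ceac12, 4d2f9dd}.
Among these, 2ceac12 is not an ancestor of any other common ancestor — it is the merge base.

2ceac12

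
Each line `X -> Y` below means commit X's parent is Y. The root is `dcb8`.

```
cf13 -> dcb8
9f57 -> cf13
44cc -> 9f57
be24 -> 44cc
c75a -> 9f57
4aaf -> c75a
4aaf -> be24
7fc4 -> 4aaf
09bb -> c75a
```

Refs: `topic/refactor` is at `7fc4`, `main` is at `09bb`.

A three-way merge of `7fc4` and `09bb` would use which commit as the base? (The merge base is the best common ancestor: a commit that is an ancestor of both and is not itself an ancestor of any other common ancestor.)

c75a

Ancestors of 7fc4: {44cc, 4aaf, 7fc4, 9f57, be24, c75a, cf13, dcb8}.
Ancestors of 09bb: {09bb, 9f57, c75a, cf13, dcb8}.
Common ancestors: {9f57, c75a, cf13, dcb8}.
Among these, c75a is not an ancestor of any other common ancestor — it is the merge base.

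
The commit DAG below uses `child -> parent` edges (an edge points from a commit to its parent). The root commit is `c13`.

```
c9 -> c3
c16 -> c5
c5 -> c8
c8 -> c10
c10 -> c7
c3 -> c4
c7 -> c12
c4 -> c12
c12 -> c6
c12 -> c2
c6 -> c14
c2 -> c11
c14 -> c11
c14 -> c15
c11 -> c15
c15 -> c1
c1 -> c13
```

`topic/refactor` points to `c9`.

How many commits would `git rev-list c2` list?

5

Walking parent pointers from c2: reachable set = {c1, c11, c13, c15, c2}.
That is 5 commits.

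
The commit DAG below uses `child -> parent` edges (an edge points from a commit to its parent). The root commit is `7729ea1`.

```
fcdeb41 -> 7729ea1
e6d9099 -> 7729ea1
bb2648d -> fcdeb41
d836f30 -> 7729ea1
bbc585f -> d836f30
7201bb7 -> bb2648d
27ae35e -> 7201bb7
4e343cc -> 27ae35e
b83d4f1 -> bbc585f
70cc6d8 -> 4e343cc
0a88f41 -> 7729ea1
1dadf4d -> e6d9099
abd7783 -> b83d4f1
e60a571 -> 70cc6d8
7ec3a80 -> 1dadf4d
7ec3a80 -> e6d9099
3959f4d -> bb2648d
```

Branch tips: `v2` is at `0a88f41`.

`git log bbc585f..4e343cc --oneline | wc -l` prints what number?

Reachable from 4e343cc: {27ae35e, 4e343cc, 7201bb7, 7729ea1, bb2648d, fcdeb41}.
Reachable from bbc585f: {7729ea1, bbc585f, d836f30}.
In 4e343cc's history but not bbc585f's: {27ae35e, 4e343cc, 7201bb7, bb2648d, fcdeb41} — 5 commits.

5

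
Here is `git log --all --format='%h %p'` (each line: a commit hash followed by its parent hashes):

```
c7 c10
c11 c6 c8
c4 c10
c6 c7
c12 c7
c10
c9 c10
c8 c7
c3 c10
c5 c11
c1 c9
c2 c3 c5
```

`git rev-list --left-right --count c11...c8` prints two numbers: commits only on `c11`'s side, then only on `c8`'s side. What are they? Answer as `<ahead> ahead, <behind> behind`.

Reachable from c11: {c10, c11, c6, c7, c8}.
Reachable from c8: {c10, c7, c8}.
Only in c11's history (ahead): {c11, c6} — 2.
Only in c8's history (behind): {} — 0.

2 ahead, 0 behind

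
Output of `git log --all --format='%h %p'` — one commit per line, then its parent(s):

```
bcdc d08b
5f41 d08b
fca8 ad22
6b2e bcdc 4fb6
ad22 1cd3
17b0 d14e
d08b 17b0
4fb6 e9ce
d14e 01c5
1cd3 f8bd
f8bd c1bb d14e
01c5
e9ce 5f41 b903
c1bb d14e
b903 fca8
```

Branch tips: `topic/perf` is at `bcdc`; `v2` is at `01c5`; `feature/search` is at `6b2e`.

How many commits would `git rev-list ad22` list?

6

Walking parent pointers from ad22: reachable set = {01c5, 1cd3, ad22, c1bb, d14e, f8bd}.
That is 6 commits.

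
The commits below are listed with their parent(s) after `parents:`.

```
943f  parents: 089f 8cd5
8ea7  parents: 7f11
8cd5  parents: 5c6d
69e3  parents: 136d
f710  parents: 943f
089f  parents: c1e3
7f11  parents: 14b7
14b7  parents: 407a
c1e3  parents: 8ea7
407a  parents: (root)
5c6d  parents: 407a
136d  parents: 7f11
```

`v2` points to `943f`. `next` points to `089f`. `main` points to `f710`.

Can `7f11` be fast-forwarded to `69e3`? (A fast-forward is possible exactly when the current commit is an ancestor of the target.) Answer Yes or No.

Yes

A fast-forward from 7f11 to 69e3 is possible iff 7f11 is an ancestor of 69e3.
Ancestors of 69e3: {136d, 14b7, 407a, 69e3, 7f11}.
7f11 is among them, so fast-forward is possible.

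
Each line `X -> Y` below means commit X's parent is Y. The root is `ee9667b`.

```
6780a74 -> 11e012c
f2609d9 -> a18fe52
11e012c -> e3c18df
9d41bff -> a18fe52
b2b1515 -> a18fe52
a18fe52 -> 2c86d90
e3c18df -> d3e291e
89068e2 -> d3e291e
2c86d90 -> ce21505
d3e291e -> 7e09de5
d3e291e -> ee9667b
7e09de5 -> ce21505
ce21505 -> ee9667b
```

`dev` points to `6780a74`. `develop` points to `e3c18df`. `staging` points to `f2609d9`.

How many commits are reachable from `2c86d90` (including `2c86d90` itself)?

3

Walking parent pointers from 2c86d90: reachable set = {2c86d90, ce21505, ee9667b}.
That is 3 commits.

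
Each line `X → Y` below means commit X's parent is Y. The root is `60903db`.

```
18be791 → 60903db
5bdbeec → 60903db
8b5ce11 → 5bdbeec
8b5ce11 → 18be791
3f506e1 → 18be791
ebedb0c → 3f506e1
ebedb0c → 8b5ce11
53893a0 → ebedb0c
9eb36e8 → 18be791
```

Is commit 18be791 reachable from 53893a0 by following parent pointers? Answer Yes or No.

Ancestors of 53893a0 (commits reachable by following parents): {18be791, 3f506e1, 53893a0, 5bdbeec, 60903db, 8b5ce11, ebedb0c}.
18be791 is in that set, so it is an ancestor of 53893a0.

Yes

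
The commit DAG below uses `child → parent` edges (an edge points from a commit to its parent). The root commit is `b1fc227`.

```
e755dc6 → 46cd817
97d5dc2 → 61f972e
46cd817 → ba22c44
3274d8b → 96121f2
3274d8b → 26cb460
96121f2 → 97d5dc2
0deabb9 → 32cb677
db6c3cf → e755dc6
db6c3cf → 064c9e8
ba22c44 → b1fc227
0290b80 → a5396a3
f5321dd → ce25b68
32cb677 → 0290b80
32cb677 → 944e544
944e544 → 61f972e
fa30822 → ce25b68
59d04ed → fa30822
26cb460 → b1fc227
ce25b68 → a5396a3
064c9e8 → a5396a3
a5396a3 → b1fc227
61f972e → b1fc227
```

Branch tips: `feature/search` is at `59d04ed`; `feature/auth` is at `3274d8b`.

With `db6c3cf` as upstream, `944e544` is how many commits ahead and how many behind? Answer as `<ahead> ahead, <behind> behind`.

2 ahead, 6 behind

Reachable from 944e544: {61f972e, 944e544, b1fc227}.
Reachable from db6c3cf: {064c9e8, 46cd817, a5396a3, b1fc227, ba22c44, db6c3cf, e755dc6}.
Only in 944e544's history (ahead): {61f972e, 944e544} — 2.
Only in db6c3cf's history (behind): {064c9e8, 46cd817, a5396a3, ba22c44, db6c3cf, e755dc6} — 6.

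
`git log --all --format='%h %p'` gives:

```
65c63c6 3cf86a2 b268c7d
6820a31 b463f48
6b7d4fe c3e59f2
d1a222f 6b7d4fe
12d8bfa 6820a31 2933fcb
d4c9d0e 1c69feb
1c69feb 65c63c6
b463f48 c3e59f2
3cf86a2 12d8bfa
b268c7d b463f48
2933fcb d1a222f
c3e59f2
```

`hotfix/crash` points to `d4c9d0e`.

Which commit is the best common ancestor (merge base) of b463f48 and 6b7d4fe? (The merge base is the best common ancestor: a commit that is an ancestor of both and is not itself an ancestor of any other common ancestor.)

c3e59f2

Ancestors of b463f48: {b463f48, c3e59f2}.
Ancestors of 6b7d4fe: {6b7d4fe, c3e59f2}.
Common ancestors: {c3e59f2}.
The only common ancestor is c3e59f2, so it is the merge base.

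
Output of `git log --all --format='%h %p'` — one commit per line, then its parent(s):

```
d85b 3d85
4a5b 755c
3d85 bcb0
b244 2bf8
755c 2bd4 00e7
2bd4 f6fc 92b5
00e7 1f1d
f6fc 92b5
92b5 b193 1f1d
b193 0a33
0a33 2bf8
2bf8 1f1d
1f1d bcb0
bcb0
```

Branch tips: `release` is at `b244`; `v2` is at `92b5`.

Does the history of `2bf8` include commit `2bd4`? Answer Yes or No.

No

Ancestors of 2bf8: {1f1d, 2bf8, bcb0}.
2bd4 is not in that set, so it is not an ancestor of 2bf8.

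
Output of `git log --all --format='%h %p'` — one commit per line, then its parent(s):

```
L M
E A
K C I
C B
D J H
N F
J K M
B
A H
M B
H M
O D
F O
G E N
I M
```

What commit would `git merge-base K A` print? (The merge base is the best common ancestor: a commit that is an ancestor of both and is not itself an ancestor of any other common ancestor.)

Ancestors of K: {B, C, I, K, M}.
Ancestors of A: {A, B, H, M}.
Common ancestors: {B, M}.
Among these, M is not an ancestor of any other common ancestor — it is the merge base.

M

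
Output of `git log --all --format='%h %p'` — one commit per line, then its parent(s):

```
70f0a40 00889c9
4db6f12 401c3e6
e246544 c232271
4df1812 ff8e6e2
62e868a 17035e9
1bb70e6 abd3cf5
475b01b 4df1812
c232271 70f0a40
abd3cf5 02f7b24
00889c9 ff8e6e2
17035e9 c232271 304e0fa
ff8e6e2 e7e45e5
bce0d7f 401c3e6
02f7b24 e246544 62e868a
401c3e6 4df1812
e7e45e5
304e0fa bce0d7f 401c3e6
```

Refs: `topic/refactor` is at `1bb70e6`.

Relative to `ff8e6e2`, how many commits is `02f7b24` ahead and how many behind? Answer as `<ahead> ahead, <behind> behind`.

11 ahead, 0 behind

Reachable from 02f7b24: {00889c9, 02f7b24, 17035e9, 304e0fa, 401c3e6, 4df1812, 62e868a, 70f0a40, bce0d7f, c232271, e246544, e7e45e5, ff8e6e2}.
Reachable from ff8e6e2: {e7e45e5, ff8e6e2}.
Only in 02f7b24's history (ahead): {00889c9, 02f7b24, 17035e9, 304e0fa, 401c3e6, 4df1812, 62e868a, 70f0a40, bce0d7f, c232271, e246544} — 11.
Only in ff8e6e2's history (behind): {} — 0.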